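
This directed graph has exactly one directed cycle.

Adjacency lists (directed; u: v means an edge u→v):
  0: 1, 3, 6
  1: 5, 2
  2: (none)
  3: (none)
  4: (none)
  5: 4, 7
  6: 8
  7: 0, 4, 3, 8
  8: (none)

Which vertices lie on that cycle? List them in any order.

DFS with gray/black marking from 1:
1 gray
  5 gray
    4 gray
    4 black
    7 gray
      0 gray
        0→1: 1 is gray → back edge
Back edge closes the cycle 1 → 5 → 7 → 0 → 1; its vertices are {0, 1, 5, 7}.

0, 1, 5, 7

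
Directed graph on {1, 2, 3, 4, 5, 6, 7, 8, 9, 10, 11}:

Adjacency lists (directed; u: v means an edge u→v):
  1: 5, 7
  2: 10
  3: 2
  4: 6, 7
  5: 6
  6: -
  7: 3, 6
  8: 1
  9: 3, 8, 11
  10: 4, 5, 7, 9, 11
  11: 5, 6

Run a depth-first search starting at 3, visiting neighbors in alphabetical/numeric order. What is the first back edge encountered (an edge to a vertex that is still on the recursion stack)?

7->3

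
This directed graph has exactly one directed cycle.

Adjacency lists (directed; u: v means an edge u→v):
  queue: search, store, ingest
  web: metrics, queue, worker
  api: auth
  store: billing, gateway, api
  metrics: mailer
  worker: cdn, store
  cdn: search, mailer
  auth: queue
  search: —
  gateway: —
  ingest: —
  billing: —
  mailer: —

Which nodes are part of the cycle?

api, auth, queue, store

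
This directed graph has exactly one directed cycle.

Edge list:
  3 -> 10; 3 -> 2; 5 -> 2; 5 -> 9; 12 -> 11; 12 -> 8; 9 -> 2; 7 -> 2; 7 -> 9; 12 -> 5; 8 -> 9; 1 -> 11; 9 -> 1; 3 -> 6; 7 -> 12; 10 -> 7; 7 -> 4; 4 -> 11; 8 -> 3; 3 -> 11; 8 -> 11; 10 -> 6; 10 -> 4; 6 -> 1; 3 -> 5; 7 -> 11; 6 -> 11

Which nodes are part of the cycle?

DFS with gray/black marking from 12:
12 gray
  11 gray
  11 black
  5 gray
    9 gray
      2 gray
      2 black
      1 gray
        1→11: 11 black — skip
      1 black
    9 black
    5→2: 2 black — skip
  5 black
  8 gray
    8→9: 9 black — skip
    3 gray
      3→11: 11 black — skip
      3→2: 2 black — skip
      10 gray
        7 gray
          4 gray
            4→11: 11 black — skip
          4 black
          7→11: 11 black — skip
          7→12: 12 is gray → back edge
Back edge closes the cycle 12 → 8 → 3 → 10 → 7 → 12; its vertices are {3, 7, 8, 10, 12}.

3, 7, 8, 10, 12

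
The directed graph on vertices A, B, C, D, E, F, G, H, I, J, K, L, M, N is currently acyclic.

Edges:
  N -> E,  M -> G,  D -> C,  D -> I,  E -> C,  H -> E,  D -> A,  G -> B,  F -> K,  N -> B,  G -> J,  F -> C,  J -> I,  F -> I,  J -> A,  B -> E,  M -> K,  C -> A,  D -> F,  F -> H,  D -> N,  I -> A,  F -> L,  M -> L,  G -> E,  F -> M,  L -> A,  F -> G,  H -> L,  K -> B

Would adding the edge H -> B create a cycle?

No

Adding H→B creates a cycle iff B can already reach H.
Explore from B: no path reaches H. The graph stays acyclic.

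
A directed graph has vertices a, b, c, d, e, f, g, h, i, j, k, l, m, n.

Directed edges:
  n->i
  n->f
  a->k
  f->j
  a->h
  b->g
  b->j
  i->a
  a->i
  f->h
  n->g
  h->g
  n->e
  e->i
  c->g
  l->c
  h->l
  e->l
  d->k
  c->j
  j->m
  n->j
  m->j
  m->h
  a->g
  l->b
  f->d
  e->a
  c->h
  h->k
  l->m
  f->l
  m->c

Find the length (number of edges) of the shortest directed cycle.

2

For each vertex v, BFS finds the shortest path from v back to v.
The shortest such closed walk is a → i → a, length 2.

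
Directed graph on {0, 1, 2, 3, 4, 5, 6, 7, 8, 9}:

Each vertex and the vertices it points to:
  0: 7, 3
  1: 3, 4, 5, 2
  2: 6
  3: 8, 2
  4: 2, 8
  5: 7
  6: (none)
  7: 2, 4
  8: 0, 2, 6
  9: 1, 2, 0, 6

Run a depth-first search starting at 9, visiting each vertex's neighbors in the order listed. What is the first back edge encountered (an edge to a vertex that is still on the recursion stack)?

4->8

DFS from 9 (visiting each vertex's neighbors in the order listed); mark gray on enter, black on exit:
9 gray
  1 gray
    3 gray
      8 gray
        0 gray
          7 gray
            2 gray
              6 gray
              6 black
            2 black
            4 gray
              4→2: 2 black — skip
              4→8: 8 is gray → back edge
First back edge: 4 → 8.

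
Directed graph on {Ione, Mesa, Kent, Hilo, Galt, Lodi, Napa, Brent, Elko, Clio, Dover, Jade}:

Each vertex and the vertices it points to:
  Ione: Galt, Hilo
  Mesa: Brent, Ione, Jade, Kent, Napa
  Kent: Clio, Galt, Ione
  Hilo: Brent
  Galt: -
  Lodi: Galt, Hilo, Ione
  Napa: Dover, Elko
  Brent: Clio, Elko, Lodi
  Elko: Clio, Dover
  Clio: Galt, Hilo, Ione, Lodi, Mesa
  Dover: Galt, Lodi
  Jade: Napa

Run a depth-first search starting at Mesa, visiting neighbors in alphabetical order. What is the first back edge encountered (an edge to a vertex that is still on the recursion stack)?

DFS from Mesa (visiting neighbors in alphabetical order); mark gray on enter, black on exit:
Mesa gray
  Brent gray
    Clio gray
      Galt gray
      Galt black
      Hilo gray
        Hilo→Brent: Brent is gray → back edge
First back edge: Hilo → Brent.

Hilo→Brent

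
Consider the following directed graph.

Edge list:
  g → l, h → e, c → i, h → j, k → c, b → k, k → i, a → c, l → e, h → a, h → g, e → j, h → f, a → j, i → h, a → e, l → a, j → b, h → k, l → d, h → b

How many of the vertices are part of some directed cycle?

10

A vertex is on a directed cycle iff it belongs to a strongly connected component of size ≥ 2 (or has a self-loop).
The vertices on cycles are {a, b, c, e, g, h, i, j, k, l} — 10 in total.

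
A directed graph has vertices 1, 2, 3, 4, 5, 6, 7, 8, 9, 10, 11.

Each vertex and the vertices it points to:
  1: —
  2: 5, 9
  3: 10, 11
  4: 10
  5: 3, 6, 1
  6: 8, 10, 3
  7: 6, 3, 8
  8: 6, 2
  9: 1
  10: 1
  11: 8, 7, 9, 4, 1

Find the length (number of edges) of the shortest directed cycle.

For each vertex v, BFS finds the shortest path from v back to v.
The shortest such closed walk is 8 → 6 → 8, length 2.

2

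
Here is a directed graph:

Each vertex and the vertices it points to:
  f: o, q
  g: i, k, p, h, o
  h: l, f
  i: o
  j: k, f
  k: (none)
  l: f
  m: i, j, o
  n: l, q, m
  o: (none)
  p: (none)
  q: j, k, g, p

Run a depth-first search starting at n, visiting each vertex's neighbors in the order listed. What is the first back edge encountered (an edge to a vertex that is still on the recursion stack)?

DFS from n (visiting each vertex's neighbors in the order listed); mark gray on enter, black on exit:
n gray
  l gray
    f gray
      o gray
      o black
      q gray
        j gray
          k gray
          k black
          j→f: f is gray → back edge
First back edge: j → f.

j->f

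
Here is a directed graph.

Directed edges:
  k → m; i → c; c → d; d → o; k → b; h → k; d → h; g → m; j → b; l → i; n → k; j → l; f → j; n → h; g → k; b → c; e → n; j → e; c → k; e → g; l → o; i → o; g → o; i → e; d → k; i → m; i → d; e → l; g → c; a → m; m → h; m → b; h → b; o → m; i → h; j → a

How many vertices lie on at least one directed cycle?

10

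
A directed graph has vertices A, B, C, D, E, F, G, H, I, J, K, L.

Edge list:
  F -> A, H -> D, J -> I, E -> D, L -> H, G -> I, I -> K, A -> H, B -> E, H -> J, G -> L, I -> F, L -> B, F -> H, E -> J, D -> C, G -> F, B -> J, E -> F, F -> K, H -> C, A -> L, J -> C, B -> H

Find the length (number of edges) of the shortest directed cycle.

4

For each vertex v, BFS finds the shortest path from v back to v.
The shortest such closed walk is I → F → H → J → I, length 4.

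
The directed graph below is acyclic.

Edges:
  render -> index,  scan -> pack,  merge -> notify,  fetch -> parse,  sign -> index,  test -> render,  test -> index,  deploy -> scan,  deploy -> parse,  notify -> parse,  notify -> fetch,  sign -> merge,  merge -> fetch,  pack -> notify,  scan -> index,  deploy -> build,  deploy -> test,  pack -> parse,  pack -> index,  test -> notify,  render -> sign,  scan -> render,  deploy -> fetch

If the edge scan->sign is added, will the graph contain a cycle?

No

Adding scan→sign creates a cycle iff sign can already reach scan.
Explore from sign: no path reaches scan. The graph stays acyclic.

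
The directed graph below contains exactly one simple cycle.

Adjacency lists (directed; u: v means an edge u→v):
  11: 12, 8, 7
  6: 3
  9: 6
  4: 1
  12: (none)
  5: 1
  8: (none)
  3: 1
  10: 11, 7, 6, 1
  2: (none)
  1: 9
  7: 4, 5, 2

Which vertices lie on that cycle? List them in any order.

DFS with gray/black marking from 6:
6 gray
  3 gray
    1 gray
      9 gray
        9→6: 6 is gray → back edge
Back edge closes the cycle 6 → 3 → 1 → 9 → 6; its vertices are {1, 3, 6, 9}.

1, 3, 6, 9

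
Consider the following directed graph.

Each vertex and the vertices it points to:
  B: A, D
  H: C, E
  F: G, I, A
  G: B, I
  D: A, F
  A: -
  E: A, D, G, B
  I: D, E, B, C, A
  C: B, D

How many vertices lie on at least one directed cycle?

7

A vertex is on a directed cycle iff it belongs to a strongly connected component of size ≥ 2 (or has a self-loop).
The vertices on cycles are {B, C, D, E, F, G, I} — 7 in total.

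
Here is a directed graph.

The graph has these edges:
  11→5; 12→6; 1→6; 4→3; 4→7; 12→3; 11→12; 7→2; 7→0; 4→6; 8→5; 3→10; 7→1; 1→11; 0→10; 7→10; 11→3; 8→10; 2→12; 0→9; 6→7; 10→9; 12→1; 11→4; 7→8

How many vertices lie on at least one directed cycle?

7

A vertex is on a directed cycle iff it belongs to a strongly connected component of size ≥ 2 (or has a self-loop).
The vertices on cycles are {1, 2, 4, 6, 7, 11, 12} — 7 in total.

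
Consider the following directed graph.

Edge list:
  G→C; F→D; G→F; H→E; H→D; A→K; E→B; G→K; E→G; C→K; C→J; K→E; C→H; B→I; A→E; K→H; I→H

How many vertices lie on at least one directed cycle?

7

A vertex is on a directed cycle iff it belongs to a strongly connected component of size ≥ 2 (or has a self-loop).
The vertices on cycles are {B, C, E, G, H, I, K} — 7 in total.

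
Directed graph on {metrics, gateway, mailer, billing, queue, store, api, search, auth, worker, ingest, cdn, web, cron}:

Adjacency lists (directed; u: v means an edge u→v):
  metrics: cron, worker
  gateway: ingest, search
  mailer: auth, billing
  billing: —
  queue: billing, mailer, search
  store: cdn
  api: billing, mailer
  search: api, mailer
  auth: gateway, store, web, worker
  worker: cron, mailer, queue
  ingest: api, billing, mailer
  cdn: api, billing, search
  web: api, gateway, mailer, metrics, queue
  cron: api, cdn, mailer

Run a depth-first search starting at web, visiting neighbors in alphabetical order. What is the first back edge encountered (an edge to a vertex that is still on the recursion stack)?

DFS from web (visiting neighbors in alphabetical order); mark gray on enter, black on exit:
web gray
  api gray
    billing gray
    billing black
    mailer gray
      auth gray
        gateway gray
          ingest gray
            ingest→api: api is gray → back edge
First back edge: ingest → api.

ingest->api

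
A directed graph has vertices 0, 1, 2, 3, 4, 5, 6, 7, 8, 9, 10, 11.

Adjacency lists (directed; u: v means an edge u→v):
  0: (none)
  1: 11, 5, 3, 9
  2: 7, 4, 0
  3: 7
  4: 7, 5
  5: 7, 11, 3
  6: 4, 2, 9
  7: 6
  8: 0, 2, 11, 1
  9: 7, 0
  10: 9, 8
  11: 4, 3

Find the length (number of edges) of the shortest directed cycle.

For each vertex v, BFS finds the shortest path from v back to v.
The shortest such closed walk is 2 → 7 → 6 → 2, length 3.

3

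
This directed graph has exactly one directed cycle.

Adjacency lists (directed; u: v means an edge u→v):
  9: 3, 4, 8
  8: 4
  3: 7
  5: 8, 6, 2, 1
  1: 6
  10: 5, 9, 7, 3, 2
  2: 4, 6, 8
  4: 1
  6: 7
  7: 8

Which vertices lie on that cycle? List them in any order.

1, 4, 6, 7, 8

DFS with gray/black marking from 8:
8 gray
  4 gray
    1 gray
      6 gray
        7 gray
          7→8: 8 is gray → back edge
Back edge closes the cycle 8 → 4 → 1 → 6 → 7 → 8; its vertices are {1, 4, 6, 7, 8}.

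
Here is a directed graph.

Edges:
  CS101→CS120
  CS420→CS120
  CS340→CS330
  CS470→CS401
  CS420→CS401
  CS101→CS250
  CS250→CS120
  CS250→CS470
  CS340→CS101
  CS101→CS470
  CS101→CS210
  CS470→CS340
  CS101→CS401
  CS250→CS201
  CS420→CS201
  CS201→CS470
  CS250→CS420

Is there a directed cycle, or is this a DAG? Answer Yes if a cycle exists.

Yes

DFS with white/gray/black marking, starting from CS340:
CS340 gray
  CS330 gray
  CS330 black
  CS101 gray
    CS470 gray
      CS401 gray
      CS401 black
      CS470→CS340: CS340 is gray → back edge
Back edge found, so a cycle exists: CS340 → CS101 → CS470 → CS340.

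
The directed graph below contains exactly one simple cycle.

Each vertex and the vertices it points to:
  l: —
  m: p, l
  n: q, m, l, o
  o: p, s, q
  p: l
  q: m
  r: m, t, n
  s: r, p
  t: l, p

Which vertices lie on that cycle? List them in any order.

DFS with gray/black marking from n:
n gray
  q gray
    m gray
      p gray
        l gray
        l black
      p black
      m→l: l black — skip
    m black
  q black
  n→m: m black — skip
  n→l: l black — skip
  o gray
    o→p: p black — skip
    s gray
      r gray
        r→m: m black — skip
        t gray
          t→l: l black — skip
          t→p: p black — skip
        t black
        r→n: n is gray → back edge
Back edge closes the cycle n → o → s → r → n; its vertices are {n, o, r, s}.

n, o, r, s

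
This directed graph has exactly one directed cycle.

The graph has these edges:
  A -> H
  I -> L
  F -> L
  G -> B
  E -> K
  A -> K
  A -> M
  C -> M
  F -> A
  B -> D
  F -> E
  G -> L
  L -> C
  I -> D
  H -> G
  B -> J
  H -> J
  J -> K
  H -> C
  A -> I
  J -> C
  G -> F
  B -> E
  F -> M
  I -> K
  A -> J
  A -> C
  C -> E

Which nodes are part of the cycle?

DFS with gray/black marking from A:
A gray
  M gray
  M black
  I gray
    D gray
    D black
    K gray
    K black
    L gray
      C gray
        C→M: M black — skip
        E gray
          E→K: K black — skip
        E black
      C black
    L black
  I black
  A→K: K black — skip
  H gray
    G gray
      F gray
        F→L: L black — skip
        F→M: M black — skip
        F→A: A is gray → back edge
Back edge closes the cycle A → H → G → F → A; its vertices are {A, F, G, H}.

A, F, G, H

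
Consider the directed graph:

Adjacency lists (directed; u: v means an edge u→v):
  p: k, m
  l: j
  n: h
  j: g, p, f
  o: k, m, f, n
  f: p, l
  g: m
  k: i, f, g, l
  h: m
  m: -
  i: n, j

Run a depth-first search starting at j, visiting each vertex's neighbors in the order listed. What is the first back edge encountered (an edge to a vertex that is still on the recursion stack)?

DFS from j (visiting each vertex's neighbors in the order listed); mark gray on enter, black on exit:
j gray
  g gray
    m gray
    m black
  g black
  p gray
    k gray
      i gray
        n gray
          h gray
            h→m: m black — skip
          h black
        n black
        i→j: j is gray → back edge
First back edge: i → j.

i->j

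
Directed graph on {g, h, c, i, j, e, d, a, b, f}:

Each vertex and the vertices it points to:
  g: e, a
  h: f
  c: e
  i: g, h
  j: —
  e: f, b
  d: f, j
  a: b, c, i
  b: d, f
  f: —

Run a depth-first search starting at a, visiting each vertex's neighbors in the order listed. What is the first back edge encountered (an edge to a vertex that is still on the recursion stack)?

DFS from a (visiting each vertex's neighbors in the order listed); mark gray on enter, black on exit:
a gray
  b gray
    d gray
      f gray
      f black
      j gray
      j black
    d black
    b→f: f black — skip
  b black
  c gray
    e gray
      e→f: f black — skip
      e→b: b black — skip
    e black
  c black
  i gray
    g gray
      g→e: e black — skip
      g→a: a is gray → back edge
First back edge: g → a.

g→a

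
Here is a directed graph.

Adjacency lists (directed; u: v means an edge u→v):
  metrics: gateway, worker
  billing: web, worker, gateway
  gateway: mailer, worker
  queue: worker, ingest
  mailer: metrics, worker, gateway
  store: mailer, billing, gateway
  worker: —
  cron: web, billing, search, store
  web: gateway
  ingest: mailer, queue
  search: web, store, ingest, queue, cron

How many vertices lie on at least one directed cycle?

A vertex is on a directed cycle iff it belongs to a strongly connected component of size ≥ 2 (or has a self-loop).
The vertices on cycles are {cron, queue, ingest, mailer, search, gateway, metrics} — 7 in total.

7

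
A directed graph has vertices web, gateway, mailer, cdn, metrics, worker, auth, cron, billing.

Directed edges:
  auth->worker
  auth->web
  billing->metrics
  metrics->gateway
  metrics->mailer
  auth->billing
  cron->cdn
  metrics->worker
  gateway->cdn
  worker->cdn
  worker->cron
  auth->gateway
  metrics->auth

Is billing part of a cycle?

billing is on a cycle iff billing can reach itself via ≥1 edge.
billing → metrics → auth → billing — yes.

Yes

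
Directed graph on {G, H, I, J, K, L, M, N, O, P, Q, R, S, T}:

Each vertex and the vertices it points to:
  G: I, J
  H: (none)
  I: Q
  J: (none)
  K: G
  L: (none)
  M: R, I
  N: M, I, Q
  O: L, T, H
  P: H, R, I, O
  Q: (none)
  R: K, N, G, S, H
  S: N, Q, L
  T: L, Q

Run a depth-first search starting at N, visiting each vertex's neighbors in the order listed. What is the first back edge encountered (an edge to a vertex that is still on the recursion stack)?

R->N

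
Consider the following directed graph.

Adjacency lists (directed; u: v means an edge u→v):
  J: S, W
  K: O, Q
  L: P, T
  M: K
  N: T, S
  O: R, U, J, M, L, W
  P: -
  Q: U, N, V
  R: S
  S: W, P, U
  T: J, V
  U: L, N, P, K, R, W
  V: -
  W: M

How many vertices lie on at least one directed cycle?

12

A vertex is on a directed cycle iff it belongs to a strongly connected component of size ≥ 2 (or has a self-loop).
The vertices on cycles are {J, K, L, M, N, O, Q, R, S, T, U, W} — 12 in total.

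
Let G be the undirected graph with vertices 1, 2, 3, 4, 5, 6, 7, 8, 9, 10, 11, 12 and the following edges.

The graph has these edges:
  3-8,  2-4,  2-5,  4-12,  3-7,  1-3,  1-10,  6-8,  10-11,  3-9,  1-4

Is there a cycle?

No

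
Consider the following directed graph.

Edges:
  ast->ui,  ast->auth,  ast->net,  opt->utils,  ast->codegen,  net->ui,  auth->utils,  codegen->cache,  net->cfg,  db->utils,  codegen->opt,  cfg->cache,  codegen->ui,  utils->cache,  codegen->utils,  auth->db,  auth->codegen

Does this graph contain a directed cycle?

No

DFS with white/gray/black marking, starting from cache:
cache gray
cache black
opt gray
  utils gray
    utils→cache: cache black — skip
  utils black
opt black
ui gray
ui black
cfg gray
  cfg→cache: cache black — skip
cfg black
codegen gray
  codegen→opt: opt black — skip
  codegen→cache: cache black — skip
  codegen→ui: ui black — skip
  codegen→utils: utils black — skip
codegen black
db gray
  db→utils: utils black — skip
db black
auth gray
  auth→db: db black — skip
  auth→codegen: codegen black — skip
  auth→utils: utils black — skip
auth black
net gray
  net→ui: ui black — skip
  net→cfg: cfg black — skip
net black
ast gray
  ast→net: net black — skip
  ast→codegen: codegen black — skip
  ast→ui: ui black — skip
  ast→auth: auth black — skip
ast black
Every edge goes to a white or black vertex — no back edge, so the graph is acyclic.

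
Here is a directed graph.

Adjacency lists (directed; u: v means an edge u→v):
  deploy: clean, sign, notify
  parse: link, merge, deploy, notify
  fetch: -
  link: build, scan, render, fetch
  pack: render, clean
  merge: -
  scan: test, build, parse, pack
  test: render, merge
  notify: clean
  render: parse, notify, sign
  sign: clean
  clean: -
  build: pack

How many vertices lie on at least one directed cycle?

7

A vertex is on a directed cycle iff it belongs to a strongly connected component of size ≥ 2 (or has a self-loop).
The vertices on cycles are {link, pack, scan, test, build, parse, render} — 7 in total.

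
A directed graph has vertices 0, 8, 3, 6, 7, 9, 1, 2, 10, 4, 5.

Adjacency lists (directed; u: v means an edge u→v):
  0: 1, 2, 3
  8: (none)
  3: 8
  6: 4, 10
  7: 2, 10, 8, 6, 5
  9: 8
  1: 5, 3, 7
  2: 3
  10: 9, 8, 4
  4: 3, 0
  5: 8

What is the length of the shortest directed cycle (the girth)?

5

For each vertex v, BFS finds the shortest path from v back to v.
The shortest such closed walk is 1 → 7 → 6 → 4 → 0 → 1, length 5.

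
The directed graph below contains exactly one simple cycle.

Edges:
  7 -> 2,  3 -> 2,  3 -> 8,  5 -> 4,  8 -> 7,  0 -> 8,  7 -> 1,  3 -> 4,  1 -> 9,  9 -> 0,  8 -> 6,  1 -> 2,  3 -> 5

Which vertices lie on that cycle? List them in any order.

0, 1, 7, 8, 9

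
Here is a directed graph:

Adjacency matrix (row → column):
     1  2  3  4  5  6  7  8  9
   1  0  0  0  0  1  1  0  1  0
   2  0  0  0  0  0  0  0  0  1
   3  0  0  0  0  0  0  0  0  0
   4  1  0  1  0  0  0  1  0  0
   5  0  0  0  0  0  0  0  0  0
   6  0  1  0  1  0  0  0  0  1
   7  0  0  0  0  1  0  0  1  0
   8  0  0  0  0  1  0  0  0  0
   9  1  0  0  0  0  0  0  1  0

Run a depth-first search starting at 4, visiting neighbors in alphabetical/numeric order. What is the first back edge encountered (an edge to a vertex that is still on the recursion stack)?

9→1

DFS from 4 (visiting neighbors in alphabetical/numeric order); mark gray on enter, black on exit:
4 gray
  1 gray
    5 gray
    5 black
    6 gray
      2 gray
        9 gray
          9→1: 1 is gray → back edge
First back edge: 9 → 1.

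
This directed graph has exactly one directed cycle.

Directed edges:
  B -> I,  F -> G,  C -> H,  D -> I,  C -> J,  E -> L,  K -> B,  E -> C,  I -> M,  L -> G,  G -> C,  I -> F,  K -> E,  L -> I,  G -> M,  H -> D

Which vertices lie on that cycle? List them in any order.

DFS with gray/black marking from C:
C gray
  J gray
  J black
  H gray
    D gray
      I gray
        M gray
        M black
        F gray
          G gray
            G→M: M black — skip
            G→C: C is gray → back edge
Back edge closes the cycle C → H → D → I → F → G → C; its vertices are {C, D, F, G, H, I}.

C, D, F, G, H, I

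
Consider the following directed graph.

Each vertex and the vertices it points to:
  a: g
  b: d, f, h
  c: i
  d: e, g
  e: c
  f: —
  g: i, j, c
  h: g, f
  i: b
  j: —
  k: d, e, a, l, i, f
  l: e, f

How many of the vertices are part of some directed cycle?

7

A vertex is on a directed cycle iff it belongs to a strongly connected component of size ≥ 2 (or has a self-loop).
The vertices on cycles are {b, c, d, e, g, h, i} — 7 in total.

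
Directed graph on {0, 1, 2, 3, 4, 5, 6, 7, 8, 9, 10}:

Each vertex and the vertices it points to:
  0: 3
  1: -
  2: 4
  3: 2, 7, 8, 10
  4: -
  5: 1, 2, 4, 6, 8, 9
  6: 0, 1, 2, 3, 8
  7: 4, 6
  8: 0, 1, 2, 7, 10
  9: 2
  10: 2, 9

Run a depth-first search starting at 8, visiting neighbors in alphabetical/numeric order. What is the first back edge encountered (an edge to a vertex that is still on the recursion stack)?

DFS from 8 (visiting neighbors in alphabetical/numeric order); mark gray on enter, black on exit:
8 gray
  0 gray
    3 gray
      2 gray
        4 gray
        4 black
      2 black
      7 gray
        7→4: 4 black — skip
        6 gray
          6→0: 0 is gray → back edge
First back edge: 6 → 0.

6→0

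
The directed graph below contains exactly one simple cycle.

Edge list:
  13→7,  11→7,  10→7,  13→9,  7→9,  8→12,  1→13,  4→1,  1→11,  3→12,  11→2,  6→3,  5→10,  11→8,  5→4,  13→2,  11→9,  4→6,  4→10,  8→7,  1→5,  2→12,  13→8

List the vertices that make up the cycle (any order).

1, 4, 5

DFS with gray/black marking from 4:
4 gray
  1 gray
    11 gray
      9 gray
      9 black
      2 gray
        12 gray
        12 black
      2 black
      7 gray
        7→9: 9 black — skip
      7 black
      8 gray
        8→12: 12 black — skip
        8→7: 7 black — skip
      8 black
    11 black
    13 gray
      13→2: 2 black — skip
      13→8: 8 black — skip
      13→9: 9 black — skip
      13→7: 7 black — skip
    13 black
    5 gray
      5→4: 4 is gray → back edge
Back edge closes the cycle 4 → 1 → 5 → 4; its vertices are {1, 4, 5}.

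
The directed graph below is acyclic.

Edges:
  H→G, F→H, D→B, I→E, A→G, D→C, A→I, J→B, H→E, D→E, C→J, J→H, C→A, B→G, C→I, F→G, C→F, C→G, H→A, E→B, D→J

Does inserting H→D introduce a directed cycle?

Yes

Adding H→D creates a cycle iff D can already reach H.
Path from D: D → J → H.
So D → … → H → D is a cycle.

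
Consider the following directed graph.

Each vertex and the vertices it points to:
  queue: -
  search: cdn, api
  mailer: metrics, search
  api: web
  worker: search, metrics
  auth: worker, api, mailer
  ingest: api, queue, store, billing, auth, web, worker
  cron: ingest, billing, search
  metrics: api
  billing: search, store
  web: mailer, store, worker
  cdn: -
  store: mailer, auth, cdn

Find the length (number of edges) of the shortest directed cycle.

4

For each vertex v, BFS finds the shortest path from v back to v.
The shortest such closed walk is web → mailer → search → api → web, length 4.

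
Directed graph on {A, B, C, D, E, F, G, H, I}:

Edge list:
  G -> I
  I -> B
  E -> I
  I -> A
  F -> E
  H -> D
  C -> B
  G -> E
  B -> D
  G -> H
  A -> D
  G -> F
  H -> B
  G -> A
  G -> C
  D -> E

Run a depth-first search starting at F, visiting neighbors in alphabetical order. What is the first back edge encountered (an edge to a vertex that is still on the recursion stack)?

DFS from F (visiting neighbors in alphabetical order); mark gray on enter, black on exit:
F gray
  E gray
    I gray
      A gray
        D gray
          D→E: E is gray → back edge
First back edge: D → E.

D->E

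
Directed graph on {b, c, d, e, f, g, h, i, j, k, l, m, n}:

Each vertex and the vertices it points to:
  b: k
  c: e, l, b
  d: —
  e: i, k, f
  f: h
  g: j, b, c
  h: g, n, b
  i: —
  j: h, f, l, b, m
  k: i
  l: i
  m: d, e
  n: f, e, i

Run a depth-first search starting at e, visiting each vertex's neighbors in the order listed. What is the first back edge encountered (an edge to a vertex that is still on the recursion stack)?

DFS from e (visiting each vertex's neighbors in the order listed); mark gray on enter, black on exit:
e gray
  i gray
  i black
  k gray
    k→i: i black — skip
  k black
  f gray
    h gray
      g gray
        j gray
          j→h: h is gray → back edge
First back edge: j → h.

j→h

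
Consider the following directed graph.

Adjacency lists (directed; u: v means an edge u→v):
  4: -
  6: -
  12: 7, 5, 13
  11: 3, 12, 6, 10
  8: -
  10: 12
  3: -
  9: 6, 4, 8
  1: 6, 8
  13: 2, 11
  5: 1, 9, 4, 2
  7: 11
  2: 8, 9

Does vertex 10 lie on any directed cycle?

10 is on a cycle iff 10 can reach itself via ≥1 edge.
10 → 12 → 7 → 11 → 10 — yes.

Yes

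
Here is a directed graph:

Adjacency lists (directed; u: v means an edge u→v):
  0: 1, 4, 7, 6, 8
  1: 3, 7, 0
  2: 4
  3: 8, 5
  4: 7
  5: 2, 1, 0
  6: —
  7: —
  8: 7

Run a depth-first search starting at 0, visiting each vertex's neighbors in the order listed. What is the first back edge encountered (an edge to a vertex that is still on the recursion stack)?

DFS from 0 (visiting each vertex's neighbors in the order listed); mark gray on enter, black on exit:
0 gray
  1 gray
    3 gray
      8 gray
        7 gray
        7 black
      8 black
      5 gray
        2 gray
          4 gray
            4→7: 7 black — skip
          4 black
        2 black
        5→1: 1 is gray → back edge
First back edge: 5 → 1.

5->1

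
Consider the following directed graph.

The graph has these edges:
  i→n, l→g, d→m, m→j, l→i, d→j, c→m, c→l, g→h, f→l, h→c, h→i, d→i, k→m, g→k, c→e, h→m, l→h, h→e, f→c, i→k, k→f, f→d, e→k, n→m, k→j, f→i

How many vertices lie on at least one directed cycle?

9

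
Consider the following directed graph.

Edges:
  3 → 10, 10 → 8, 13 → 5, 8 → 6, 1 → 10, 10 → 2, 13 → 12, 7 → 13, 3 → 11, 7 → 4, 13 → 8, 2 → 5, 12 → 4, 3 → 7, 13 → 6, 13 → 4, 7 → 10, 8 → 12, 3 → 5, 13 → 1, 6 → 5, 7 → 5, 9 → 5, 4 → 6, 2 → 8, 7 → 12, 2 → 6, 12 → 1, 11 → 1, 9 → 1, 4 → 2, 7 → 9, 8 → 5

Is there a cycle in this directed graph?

Yes

DFS with white/gray/black marking, starting from 3:
3 gray
  11 gray
    1 gray
      10 gray
        8 gray
          12 gray
            12→1: 1 is gray → back edge
Back edge found, so a cycle exists: 1 → 10 → 8 → 12 → 1.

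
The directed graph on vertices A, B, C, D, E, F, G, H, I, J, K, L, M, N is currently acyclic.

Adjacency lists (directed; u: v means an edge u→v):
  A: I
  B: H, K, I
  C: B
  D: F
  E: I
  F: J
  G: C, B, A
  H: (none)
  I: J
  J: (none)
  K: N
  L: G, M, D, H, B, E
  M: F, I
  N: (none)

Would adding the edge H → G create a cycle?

Yes

Adding H→G creates a cycle iff G can already reach H.
Path from G: G → B → H.
So G → … → H → G is a cycle.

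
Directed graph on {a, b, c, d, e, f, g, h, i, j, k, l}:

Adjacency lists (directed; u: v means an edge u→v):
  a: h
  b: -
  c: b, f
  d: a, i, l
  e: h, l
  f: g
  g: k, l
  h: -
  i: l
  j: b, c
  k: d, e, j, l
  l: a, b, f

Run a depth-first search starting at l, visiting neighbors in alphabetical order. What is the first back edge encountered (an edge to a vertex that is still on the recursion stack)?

i->l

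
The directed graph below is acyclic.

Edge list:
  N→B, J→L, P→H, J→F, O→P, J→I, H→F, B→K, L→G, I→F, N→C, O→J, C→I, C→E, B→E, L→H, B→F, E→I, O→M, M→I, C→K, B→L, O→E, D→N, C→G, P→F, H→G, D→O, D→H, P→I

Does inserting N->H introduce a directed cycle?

No

Adding N→H creates a cycle iff H can already reach N.
Explore from H: no path reaches N. The graph stays acyclic.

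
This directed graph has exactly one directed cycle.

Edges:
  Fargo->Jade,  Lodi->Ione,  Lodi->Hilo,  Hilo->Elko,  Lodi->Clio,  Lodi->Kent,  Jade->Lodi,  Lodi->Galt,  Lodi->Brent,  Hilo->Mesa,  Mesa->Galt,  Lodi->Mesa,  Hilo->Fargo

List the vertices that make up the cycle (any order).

Hilo, Jade, Lodi, Fargo

DFS with gray/black marking from Lodi:
Lodi gray
  Ione gray
  Ione black
  Galt gray
  Galt black
  Hilo gray
    Fargo gray
      Jade gray
        Jade→Lodi: Lodi is gray → back edge
Back edge closes the cycle Lodi → Hilo → Fargo → Jade → Lodi; its vertices are {Hilo, Jade, Lodi, Fargo}.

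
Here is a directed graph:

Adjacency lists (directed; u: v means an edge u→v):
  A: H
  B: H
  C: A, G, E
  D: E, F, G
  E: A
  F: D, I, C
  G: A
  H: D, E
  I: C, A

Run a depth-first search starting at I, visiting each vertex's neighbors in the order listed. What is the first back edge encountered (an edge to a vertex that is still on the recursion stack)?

DFS from I (visiting each vertex's neighbors in the order listed); mark gray on enter, black on exit:
I gray
  C gray
    A gray
      H gray
        D gray
          E gray
            E→A: A is gray → back edge
First back edge: E → A.

E->A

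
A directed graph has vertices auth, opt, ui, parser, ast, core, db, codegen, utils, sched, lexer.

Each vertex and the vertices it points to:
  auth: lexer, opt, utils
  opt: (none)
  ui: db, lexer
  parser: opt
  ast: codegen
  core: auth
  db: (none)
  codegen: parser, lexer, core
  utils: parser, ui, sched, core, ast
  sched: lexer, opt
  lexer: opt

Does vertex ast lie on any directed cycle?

Yes

ast is on a cycle iff ast can reach itself via ≥1 edge.
ast → codegen → core → auth → utils → ast — yes.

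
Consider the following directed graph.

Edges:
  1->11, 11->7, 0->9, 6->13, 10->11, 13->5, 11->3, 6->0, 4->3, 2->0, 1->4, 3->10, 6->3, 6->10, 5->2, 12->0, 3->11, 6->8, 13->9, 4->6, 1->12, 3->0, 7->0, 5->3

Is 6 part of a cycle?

6 lies on a cycle iff there is a path from 6 back to itself.
Exploring from 6, it never reaches itself; equivalently, its strongly connected component is a singleton.

No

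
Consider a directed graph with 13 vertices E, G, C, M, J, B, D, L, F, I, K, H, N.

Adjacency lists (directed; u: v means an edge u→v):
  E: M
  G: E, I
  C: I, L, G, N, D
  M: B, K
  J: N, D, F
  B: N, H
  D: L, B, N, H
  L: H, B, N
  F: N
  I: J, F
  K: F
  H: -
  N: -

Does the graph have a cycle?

DFS with white/gray/black marking, starting from D:
D gray
  L gray
    H gray
    H black
    B gray
      N gray
      N black
      B→H: H black — skip
    B black
    L→N: N black — skip
  L black
  D→B: B black — skip
  D→N: N black — skip
  D→H: H black — skip
D black
E gray
  M gray
    M→B: B black — skip
    K gray
      F gray
        F→N: N black — skip
      F black
    K black
  M black
E black
G gray
  G→E: E black — skip
  I gray
    J gray
      J→N: N black — skip
      J→D: D black — skip
      J→F: F black — skip
    J black
    I→F: F black — skip
  I black
G black
C gray
  C→I: I black — skip
  C→L: L black — skip
  C→G: G black — skip
  C→N: N black — skip
  C→D: D black — skip
C black
Every edge goes to a white or black vertex — no back edge, so the graph is acyclic.

No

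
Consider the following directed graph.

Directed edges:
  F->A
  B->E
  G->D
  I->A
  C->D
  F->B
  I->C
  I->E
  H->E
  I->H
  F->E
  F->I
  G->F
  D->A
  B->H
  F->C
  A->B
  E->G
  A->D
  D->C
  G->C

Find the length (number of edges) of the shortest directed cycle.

2

For each vertex v, BFS finds the shortest path from v back to v.
The shortest such closed walk is D → A → D, length 2.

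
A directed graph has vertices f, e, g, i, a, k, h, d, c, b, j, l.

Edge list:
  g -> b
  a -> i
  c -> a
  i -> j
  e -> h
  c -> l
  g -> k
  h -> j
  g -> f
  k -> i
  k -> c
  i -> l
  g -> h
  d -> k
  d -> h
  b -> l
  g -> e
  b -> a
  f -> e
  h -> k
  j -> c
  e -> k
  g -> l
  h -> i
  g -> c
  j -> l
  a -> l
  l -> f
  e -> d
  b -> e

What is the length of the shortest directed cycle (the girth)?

4

For each vertex v, BFS finds the shortest path from v back to v.
The shortest such closed walk is a → i → j → c → a, length 4.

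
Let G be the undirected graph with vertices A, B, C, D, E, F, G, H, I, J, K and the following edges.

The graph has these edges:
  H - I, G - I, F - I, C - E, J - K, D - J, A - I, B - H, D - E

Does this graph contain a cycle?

No

DFS, tracking each vertex's parent; an edge to a visited non-parent vertex closes a cycle.
Start from F:
visit F (parent –)
  visit I (parent F)
    I–F: parent, skip
    visit H (parent I)
      H–I: parent, skip
      visit B (parent H)
        B–H: parent, skip
    visit G (parent I)
      G–I: parent, skip
    visit A (parent I)
      A–I: parent, skip
visit C (parent –)
  visit E (parent C)
    E–C: parent, skip
    visit D (parent E)
      visit J (parent D)
        visit K (parent J)
          K–J: parent, skip
        J–D: parent, skip
      D–E: parent, skip
No non-parent visited neighbor found — the graph is a forest.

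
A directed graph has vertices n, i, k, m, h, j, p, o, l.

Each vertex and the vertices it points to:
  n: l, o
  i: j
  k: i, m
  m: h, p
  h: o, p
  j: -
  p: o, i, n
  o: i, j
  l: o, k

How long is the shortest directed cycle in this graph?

For each vertex v, BFS finds the shortest path from v back to v.
The shortest such closed walk is l → k → m → p → n → l, length 5.

5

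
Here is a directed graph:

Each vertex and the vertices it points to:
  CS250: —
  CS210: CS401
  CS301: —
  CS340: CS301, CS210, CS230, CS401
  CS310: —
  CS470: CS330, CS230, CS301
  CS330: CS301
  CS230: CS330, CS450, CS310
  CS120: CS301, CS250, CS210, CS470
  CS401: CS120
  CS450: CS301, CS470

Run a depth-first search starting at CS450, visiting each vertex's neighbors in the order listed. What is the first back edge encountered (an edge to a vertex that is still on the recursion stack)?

CS230->CS450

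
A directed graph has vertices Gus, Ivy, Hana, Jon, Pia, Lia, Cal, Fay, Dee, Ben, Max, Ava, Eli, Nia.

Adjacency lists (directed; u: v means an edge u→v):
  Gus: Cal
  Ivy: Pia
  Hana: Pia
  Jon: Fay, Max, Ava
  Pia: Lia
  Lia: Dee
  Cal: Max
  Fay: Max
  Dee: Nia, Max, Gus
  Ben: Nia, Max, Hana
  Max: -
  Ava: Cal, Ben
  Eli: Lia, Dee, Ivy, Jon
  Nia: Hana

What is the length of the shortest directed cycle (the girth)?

5

For each vertex v, BFS finds the shortest path from v back to v.
The shortest such closed walk is Dee → Nia → Hana → Pia → Lia → Dee, length 5.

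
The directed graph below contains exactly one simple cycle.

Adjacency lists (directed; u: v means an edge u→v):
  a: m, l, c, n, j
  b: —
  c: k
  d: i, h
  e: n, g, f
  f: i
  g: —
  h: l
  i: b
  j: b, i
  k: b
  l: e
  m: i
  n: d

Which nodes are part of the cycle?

DFS with gray/black marking from l:
l gray
  e gray
    n gray
      d gray
        i gray
          b gray
          b black
        i black
        h gray
          h→l: l is gray → back edge
Back edge closes the cycle l → e → n → d → h → l; its vertices are {d, e, h, l, n}.

d, e, h, l, n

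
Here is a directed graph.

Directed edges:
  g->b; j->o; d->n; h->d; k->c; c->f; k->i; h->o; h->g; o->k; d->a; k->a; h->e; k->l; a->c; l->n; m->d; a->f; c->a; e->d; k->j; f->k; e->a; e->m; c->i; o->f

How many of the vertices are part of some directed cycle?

A vertex is on a directed cycle iff it belongs to a strongly connected component of size ≥ 2 (or has a self-loop).
The vertices on cycles are {a, c, f, j, k, o} — 6 in total.

6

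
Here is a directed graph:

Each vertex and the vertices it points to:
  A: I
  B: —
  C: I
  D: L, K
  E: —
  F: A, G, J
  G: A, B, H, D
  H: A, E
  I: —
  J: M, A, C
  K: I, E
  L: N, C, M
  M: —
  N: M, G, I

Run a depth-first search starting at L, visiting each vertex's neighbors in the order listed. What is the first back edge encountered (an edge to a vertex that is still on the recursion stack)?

DFS from L (visiting each vertex's neighbors in the order listed); mark gray on enter, black on exit:
L gray
  N gray
    M gray
    M black
    G gray
      A gray
        I gray
        I black
      A black
      B gray
      B black
      H gray
        H→A: A black — skip
        E gray
        E black
      H black
      D gray
        D→L: L is gray → back edge
First back edge: D → L.

D→L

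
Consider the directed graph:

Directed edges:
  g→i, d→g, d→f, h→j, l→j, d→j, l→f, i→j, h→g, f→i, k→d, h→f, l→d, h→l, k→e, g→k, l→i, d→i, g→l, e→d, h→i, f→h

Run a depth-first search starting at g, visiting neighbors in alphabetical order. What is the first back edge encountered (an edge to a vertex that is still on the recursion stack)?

h→f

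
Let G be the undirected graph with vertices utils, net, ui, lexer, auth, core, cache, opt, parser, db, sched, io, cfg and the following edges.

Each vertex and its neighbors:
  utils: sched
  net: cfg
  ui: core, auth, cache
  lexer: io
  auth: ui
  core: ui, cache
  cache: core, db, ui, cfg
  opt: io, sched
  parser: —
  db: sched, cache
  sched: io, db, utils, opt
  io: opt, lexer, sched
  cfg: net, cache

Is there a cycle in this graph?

DFS, tracking each vertex's parent; an edge to a visited non-parent vertex closes a cycle.
Start from cfg:
visit cfg (parent –)
  visit net (parent cfg)
    net–cfg: parent, skip
  visit cache (parent cfg)
    visit core (parent cache)
      visit ui (parent core)
        ui–core: parent, skip
        visit auth (parent ui)
          auth–ui: parent, skip
        ui–cache: cache visited and ≠ parent → cycle
Cycle: cache – core – ui – cache.

Yes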